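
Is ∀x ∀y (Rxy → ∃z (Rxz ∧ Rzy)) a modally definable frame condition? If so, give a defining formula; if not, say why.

The condition is density. A defining modal formula is □□p → □p.
Suppose □□p→□p is valid. Take Rxy and set V(p)={w : xR²w}. Then □□p at x, so □p at x, so p at y, i.e. ∃z(Rxz∧Rzy).

Definable; □□p → □p defines it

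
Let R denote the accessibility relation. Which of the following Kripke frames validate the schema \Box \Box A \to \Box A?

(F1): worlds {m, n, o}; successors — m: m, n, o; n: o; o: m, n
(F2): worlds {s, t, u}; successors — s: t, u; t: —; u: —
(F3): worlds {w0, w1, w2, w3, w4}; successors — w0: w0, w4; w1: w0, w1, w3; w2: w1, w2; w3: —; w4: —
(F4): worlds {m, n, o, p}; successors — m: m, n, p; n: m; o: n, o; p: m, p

(F3), (F4)

Frame correspondent (Sahlqvist): \forall x \forall y (Rxy \to \exists z (Rxz \wedge Rzy)) — i.e. density.
(F1): fails — Rno but no z with Rnz and Rzo.
(F2): fails — Rsu but no z with Rsz and Rzu.
(F3): satisfies the condition.
(F4): satisfies the condition.
Valid on: (F3), (F4).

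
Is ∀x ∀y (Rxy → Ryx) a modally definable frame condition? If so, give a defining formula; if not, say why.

Yes — defined by p → □◇p

The condition is symmetry. A defining modal formula is p → □◇p.
Suppose p→□◇p is valid. Take Rxy and set V(p)={x}. Then p at x, so □◇p at x, so ◇p at y, so some z with Ryz has p; z=x, i.e. Ryx.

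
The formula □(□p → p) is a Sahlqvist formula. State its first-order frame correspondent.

shift-reflexivity: ∀x ∀y (Rxy → Ryy)

Suppose □(□p→p) is valid. Take Rxy and set V(p)={w : Ryw}. Then at y, □p holds; since □(□p→p) at x, □p→p at y, so p at y, i.e. Ryy.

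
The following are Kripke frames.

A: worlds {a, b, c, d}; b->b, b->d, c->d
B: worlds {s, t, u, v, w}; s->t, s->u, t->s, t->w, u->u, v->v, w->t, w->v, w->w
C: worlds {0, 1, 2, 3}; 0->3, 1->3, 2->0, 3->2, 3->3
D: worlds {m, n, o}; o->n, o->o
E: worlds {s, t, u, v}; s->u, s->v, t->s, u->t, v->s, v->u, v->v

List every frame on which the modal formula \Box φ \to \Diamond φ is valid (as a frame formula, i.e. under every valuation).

B, C, E

Frame correspondent (Sahlqvist): \forall x \exists y Rxy — i.e. seriality.
A: fails — world a has no successor.
B: holds.
C: holds.
D: fails — world m has no successor.
E: holds.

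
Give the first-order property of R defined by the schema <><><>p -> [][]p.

This is a Sahlqvist (Geach-type) schema ◇^3□^0p → □^2◇^0p.
First-order correspondent: forall x forall y forall z ((x R^3 y & x R^2 z) -> exists w (y = w & z = w)).

forall x forall y forall z ((x R^3 y & x R^2 z) -> exists w (y = w & z = w))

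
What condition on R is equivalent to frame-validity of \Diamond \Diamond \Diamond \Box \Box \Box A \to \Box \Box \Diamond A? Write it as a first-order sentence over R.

\forall x \forall y \forall z ((x R^3 y \wedge x R^2 z) \to \exists w (y R^3 w \wedge zRw))

This is a Sahlqvist (Geach-type) schema ◇^3□^3A → □^2◇^1A.
Minimal-valuation argument: fix x; take any y with xR^3y and any z with xR^2z. Set V(A) to the set of worlds R-reachable from y in exactly 3 steps. Then □^3A holds at y, so the antecedent holds at x; validity forces ◇^1A at z, giving a w with zR^1w and yR^3w.
First-order correspondent: \forall x \forall y \forall z ((x R^3 y \wedge x R^2 z) \to \exists w (y R^3 w \wedge zRw)).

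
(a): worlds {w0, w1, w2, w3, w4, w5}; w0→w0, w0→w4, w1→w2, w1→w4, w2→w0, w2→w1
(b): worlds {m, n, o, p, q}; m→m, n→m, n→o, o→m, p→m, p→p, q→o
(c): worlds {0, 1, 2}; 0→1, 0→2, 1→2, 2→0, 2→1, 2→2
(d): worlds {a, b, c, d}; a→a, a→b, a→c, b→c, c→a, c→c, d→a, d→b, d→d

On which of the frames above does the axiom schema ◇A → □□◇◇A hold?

The schema corresponds to a generalized confluence (Geach) condition: ∀x ∀y ∀z ((xRy ∧ xR²z) → ∃w (y = w ∧ zR²w)).
(a): fails — w0Rw0, w0R²w4 but no w with w0=w and w4R²w.
(b): fails — nRo, nR²m but no w with o=w and mR²w.
(c): holds.
(d): fails — aRb, aR²b but no w with b=w and bR²w.

(c)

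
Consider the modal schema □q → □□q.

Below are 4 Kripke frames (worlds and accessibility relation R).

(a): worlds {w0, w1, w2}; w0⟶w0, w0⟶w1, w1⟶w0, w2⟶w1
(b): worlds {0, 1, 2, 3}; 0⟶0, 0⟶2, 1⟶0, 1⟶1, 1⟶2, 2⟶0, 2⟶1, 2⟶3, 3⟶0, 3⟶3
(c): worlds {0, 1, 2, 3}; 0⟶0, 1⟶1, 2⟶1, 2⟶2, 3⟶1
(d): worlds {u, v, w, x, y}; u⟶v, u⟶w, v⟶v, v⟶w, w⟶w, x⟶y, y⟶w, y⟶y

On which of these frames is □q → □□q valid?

(c)

The schema corresponds to transitivity: ∀x ∀y ∀z (Rxy ∧ Ryz → Rxz).
(a): fails — Rw1w0 and Rw0w1 but not Rw1w1.
(b): fails — R02 and R23 but not R03.
(c): holds.
(d): fails — Rxy and Ryw but not Rxw.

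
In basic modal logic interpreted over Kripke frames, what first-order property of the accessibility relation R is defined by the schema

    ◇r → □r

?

This is the CD axiom.
It corresponds to partial functionality: ∀x ∀y ∀z (Rxy ∧ Rxz → y = z).

partial functionality: ∀x ∀y ∀z (Rxy ∧ Rxz → y = z)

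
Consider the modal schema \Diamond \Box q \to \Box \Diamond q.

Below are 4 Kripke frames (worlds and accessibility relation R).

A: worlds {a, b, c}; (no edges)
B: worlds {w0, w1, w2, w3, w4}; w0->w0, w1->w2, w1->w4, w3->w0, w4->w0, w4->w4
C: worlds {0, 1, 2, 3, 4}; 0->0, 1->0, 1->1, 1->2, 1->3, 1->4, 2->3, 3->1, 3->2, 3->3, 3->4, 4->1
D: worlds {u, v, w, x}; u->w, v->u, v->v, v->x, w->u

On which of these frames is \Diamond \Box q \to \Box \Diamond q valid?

A

Frame correspondent (Sahlqvist): \forall x \forall y \forall z (Rxy \wedge Rxz \to \exists w (Ryw \wedge Rzw)) — i.e. convergence.
A: ✓.
B: fails — Rw1w2 and Rw1w2 but w2 and w2 have no common successor.
C: fails — R10 and R12 but 0 and 2 have no common successor.
D: fails — Rvv and Rvu but v and u have no common successor.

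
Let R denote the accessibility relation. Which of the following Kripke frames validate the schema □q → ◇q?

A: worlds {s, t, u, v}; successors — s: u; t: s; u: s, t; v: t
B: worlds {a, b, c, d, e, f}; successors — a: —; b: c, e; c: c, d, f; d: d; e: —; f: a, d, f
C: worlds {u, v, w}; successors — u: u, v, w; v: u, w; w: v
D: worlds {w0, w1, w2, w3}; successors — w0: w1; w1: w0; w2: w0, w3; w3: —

This is the axiom for seriality; its first-order frame correspondent is ∀x ∃y Rxy.
A: holds.
B: fails — world a has no successor.
C: holds.
D: fails — world w3 has no successor.
Valid on: A, C.

A, C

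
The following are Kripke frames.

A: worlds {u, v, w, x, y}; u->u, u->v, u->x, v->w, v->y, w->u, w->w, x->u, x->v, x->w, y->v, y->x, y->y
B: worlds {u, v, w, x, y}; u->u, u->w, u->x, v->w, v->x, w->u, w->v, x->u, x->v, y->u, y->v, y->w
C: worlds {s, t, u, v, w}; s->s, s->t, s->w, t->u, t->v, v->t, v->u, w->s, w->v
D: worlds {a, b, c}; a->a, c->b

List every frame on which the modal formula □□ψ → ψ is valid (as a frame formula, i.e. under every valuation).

A

Frame correspondent (Sahlqvist): ∀x ∃w (xR²w ∧ x = w) — i.e. a generalized confluence (Geach) condition.
A: condition met.
B: fails — at y but no t with yR²t and y=t.
C: fails — at u but no w* with uR²w* and u=w*.
D: fails — at b but no w with bR²w and b=w.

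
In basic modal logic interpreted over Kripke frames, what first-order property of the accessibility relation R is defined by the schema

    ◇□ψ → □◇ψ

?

Suppose ◇□ψ→□◇ψ is valid. Take Rxy, Rxz and set V(ψ)={w : Ryw}. Then □ψ at y so ◇□ψ at x, so □◇ψ at x, so ◇ψ at z, giving w with Rzw and Ryw.
Conversely, any frame satisfying ∀x ∀y ∀z (Rxy ∧ Rxz → ∃w (Ryw ∧ Rzw)) validates the schema.
Frame condition: ∀x ∀y ∀z (Rxy ∧ Rxz → ∃w (Ryw ∧ Rzw)).

Convergence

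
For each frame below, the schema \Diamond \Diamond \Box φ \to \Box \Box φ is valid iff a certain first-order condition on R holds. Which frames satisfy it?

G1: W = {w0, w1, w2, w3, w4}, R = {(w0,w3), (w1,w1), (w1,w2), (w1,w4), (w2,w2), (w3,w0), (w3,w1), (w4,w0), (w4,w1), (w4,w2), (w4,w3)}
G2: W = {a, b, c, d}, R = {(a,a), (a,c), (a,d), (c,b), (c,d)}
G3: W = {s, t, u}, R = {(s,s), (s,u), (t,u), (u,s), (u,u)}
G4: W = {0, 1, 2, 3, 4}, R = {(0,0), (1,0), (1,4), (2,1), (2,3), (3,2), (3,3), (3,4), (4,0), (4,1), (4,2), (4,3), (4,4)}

G3

This is the axiom for a generalized confluence (Geach) condition; its first-order frame correspondent is \forall x \forall y \forall z ((x R^2 y \wedge x R^2 z) \to \exists w (yRw \wedge z = w)).
G1: fails — w0R²w0, w0R²w0 but no w with w0Rw and w0=w.
G2: fails — aR²a, aR²b but no w with aRw and b=w.
G3: condition met.
G4: fails — 1R²0, 1R²1 but no w with 0Rw and 1=w.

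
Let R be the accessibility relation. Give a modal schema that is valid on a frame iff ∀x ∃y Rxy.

□p → ◇p

This is seriality; the standard corresponding axiom is D: □p → ◇p.
Suppose □p→◇p is valid. At any x set V(p)=W. Then □p at x, so ◇p at x, so x has a successor.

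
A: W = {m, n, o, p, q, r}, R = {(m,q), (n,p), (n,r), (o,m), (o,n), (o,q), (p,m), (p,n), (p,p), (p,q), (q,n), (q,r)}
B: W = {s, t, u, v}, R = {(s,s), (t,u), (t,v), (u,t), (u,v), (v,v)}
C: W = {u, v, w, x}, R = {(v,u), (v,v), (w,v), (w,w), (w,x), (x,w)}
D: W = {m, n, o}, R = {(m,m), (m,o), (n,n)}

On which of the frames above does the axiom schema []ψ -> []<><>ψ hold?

Frame correspondent (Sahlqvist): forall x forall z (xRz -> exists w (xRw & z R^2 w)) — i.e. a generalized confluence (Geach) condition.
A: fails — mRq but no w with mRw and qR²w.
B: satisfies the condition.
C: fails — vRu but no t with vRt and uR²t.
D: fails — mRo but no w with mRw and oR²w.
Valid on: B.

B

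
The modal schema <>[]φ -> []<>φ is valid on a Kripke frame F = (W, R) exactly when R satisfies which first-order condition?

convergence: forall x forall y forall z (Rxy & Rxz -> exists w (Ryw & Rzw))

This is the .2 axiom.
Its frame correspondent is convergence — forall x forall y forall z (Rxy & Rxz -> exists w (Ryw & Rzw)).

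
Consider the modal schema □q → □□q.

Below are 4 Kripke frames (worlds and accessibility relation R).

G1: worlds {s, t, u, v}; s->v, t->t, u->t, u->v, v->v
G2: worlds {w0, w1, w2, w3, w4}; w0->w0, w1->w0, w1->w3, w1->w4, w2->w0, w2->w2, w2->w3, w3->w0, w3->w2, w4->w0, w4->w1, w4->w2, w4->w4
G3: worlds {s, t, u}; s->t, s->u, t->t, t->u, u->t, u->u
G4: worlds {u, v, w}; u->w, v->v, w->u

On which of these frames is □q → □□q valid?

G1, G3

The schema corresponds to transitivity: ∀x ∀y ∀z (Rxy ∧ Ryz → Rxz).
G1: condition met.
G2: fails — Rw3w2 and Rw2w3 but not Rw3w3.
G3: condition met.
G4: fails — Rwu and Ruw but not Rww.
Valid on: G1, G3.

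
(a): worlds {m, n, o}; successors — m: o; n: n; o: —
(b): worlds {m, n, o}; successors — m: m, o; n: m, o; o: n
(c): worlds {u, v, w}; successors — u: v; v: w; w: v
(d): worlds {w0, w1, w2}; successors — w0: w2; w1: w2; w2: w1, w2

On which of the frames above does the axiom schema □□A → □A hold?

(d)

The schema corresponds to density: ∀x ∀y (Rxy → ∃z (Rxz ∧ Rzy)).
(a): fails — Rmo but no z with Rmz and Rzo.
(b): fails — Ron but no z with Roz and Rzn.
(c): fails — Ruv but no z with Ruz and Rzv.
(d): ✓.
Valid on: (d).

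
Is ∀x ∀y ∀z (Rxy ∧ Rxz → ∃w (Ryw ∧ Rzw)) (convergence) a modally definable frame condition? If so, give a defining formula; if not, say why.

This is a Sahlqvist condition; the .2 axiom ◇□q → □◇q defines it.

Definable; ◇□q → □◇q defines it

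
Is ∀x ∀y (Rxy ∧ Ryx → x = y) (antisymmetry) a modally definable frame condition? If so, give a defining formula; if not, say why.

No

If a class were modally definable it would be closed under surjective bounded morphisms (Goldblatt–Thomason).
The 4-cycle (worlds w0,w1,w2,w3 with w0→w1→w2→w3→w0) is antisymmetric. Sending even-indexed worlds to • and odd-indexed worlds to ∘ is a surjective bounded morphism onto the two-world frame with •↔∘, which is not antisymmetric.
So the class is not modally definable.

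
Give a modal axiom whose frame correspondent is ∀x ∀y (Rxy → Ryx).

This is symmetry; the standard corresponding axiom is B: q → □◇q.
Suppose q→□◇q is valid. Take Rxy and set V(q)={x}. Then q at x, so □◇q at x, so ◇q at y, so some z with Ryz has q; z=x, i.e. Ryx.

q → □◇q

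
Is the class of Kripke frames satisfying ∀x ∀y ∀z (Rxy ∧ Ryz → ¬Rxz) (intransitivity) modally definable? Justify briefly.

Modal frame validity is preserved under surjective bounded morphisms.
The 7-cycle (worlds s,t,u,v,w,x,y with s→t→u→v→w→x→y→s) is intransitive. Mapping every world to a single reflexive point • is a surjective bounded morphism; the reflexive point is not intransitive (R••∧R•• but R••).
So no modal formula (or set of formulas) defines exactly the intransitive frames.

No — not modally definable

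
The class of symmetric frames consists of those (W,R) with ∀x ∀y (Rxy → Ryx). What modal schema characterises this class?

The condition is symmetry. The B schema s → □◇s defines it.
Suppose s→□◇s is valid. Take Rxy and set V(s)={x}. Then s at x, so □◇s at x, so ◇s at y, so some z with Ryz has s; z=x, i.e. Ryx.

s → □◇s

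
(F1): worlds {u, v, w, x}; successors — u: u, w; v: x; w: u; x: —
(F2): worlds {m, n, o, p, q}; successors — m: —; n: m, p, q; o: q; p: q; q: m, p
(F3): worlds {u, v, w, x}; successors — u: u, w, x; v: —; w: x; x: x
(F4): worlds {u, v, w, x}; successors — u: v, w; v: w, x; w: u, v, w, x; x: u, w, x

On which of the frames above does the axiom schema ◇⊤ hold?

(F4)

Frame correspondent (Sahlqvist): ∀x ∃y Rxy — i.e. seriality.
(F1): fails — world x has no successor.
(F2): fails — world m has no successor.
(F3): fails — world v has no successor.
(F4): ✓.
Valid on: (F4).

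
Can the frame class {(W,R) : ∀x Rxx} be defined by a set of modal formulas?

Yes: it is reflexivity, defined by the T schema □p → p.

Yes — defined by □p → p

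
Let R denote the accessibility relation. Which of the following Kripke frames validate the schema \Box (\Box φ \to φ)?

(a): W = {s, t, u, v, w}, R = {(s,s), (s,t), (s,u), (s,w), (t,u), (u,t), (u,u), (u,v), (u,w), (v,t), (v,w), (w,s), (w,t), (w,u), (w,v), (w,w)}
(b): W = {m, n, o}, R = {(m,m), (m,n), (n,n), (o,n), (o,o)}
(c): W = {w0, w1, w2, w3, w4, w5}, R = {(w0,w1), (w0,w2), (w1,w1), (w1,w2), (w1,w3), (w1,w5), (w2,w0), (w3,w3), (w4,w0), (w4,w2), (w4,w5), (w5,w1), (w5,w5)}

This is the axiom for shift-reflexivity; its first-order frame correspondent is \forall x \forall y (Rxy \to Ryy).
(a): fails — Ruv but not Rvv.
(b): holds.
(c): fails — Rw1w2 but not Rw2w2.

(b)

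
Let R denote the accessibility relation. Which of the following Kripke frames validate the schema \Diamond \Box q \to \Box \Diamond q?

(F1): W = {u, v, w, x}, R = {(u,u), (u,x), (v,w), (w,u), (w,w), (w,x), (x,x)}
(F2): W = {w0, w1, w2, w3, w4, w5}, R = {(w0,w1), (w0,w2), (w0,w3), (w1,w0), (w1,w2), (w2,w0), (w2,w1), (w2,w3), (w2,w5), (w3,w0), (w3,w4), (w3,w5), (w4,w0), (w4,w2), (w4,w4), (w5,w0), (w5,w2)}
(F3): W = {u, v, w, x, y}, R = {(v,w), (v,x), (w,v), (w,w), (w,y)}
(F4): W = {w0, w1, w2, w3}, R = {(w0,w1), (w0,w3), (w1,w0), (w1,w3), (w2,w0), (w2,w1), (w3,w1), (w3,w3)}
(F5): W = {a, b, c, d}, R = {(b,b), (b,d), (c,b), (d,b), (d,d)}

This is the axiom for convergence; its first-order frame correspondent is \forall x \forall y \forall z (Rxy \wedge Rxz \to \exists w (Ryw \wedge Rzw)).
(F1): condition met.
(F2): fails — Rw2w0 and Rw2w3 but w0 and w3 have no common successor.
(F3): fails — Rvw and Rvx but w and x have no common successor.
(F4): condition met.
(F5): condition met.
Valid on: (F1), (F4), (F5).

(F1), (F4), (F5)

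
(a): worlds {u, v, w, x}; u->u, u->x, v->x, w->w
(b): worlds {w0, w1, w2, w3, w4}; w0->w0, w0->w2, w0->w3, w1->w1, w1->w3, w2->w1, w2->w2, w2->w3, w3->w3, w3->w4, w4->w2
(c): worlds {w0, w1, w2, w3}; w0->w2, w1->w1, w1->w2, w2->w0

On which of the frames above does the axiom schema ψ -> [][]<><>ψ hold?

Frame correspondent (Sahlqvist): forall x forall z (x R^2 z -> exists w (x = w & z R^2 w)) — i.e. a generalized confluence (Geach) condition.
(a): fails — uR²x but no t with u=t and xR²t.
(b): fails — w0R²w1 but no w with w0=w and w1R²w.
(c): fails — w1R²w0 but no w with w1=w and w0R²w.

none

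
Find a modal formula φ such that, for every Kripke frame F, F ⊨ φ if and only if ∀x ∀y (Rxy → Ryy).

□(□p → p)

This is shift-reflexivity; the standard corresponding axiom is T□: □(□p → p).
Suppose □(□p→p) is valid. Take Rxy and set V(p)={w : Ryw}. Then at y, □p holds; since □(□p→p) at x, □p→p at y, so p at y, i.e. Ryy.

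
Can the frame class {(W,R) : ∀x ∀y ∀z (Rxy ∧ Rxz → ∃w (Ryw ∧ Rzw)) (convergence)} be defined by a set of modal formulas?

Yes — defined by ◇□q → □◇q

Yes: it is convergence, defined by the .2 schema ◇□q → □◇q.
Suppose ◇□q→□◇q is valid. Take Rxy, Rxz and set V(q)={w : Ryw}. Then □q at y so ◇□q at x, so □◇q at x, so ◇q at z, giving w with Rzw and Ryw.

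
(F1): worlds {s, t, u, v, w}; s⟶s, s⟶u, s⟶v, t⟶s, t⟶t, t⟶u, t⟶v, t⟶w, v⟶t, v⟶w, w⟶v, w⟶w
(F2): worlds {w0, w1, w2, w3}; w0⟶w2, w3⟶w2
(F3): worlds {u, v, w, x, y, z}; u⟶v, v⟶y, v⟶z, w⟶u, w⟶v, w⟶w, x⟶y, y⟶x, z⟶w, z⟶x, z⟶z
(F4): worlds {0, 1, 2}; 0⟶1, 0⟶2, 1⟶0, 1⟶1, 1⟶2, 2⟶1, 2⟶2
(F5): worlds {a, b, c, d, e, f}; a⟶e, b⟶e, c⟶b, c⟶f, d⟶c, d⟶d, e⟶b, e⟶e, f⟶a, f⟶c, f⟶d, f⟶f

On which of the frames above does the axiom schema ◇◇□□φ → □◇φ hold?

(F2), (F4)

Frame correspondent (Sahlqvist): ∀x ∀y ∀z ((xR²y ∧ xRz) → ∃w (yR²w ∧ zRw)) — i.e. a generalized confluence (Geach) condition.
(F1): fails — sR²s, sRu but no w* with sR²w* and uRw*.
(F2): ✓.
(F3): fails — vR²w, vRy but no t with wR²t and yRt.
(F4): ✓.
(F5): fails — cR²a, cRf but no w with aR²w and fRw.
Valid on: (F2), (F4).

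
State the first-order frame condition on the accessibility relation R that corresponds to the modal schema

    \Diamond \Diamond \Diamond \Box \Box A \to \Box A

This is a Sahlqvist (Geach-type) schema ◇^3□^2A → □^1◇^0A.
Minimal-valuation argument: fix x; take any y with xR^3y and any z with xR^1z. Set V(A) to the set of worlds R-reachable from y in exactly 2 steps. Then □^2A holds at y, so the antecedent holds at x; validity forces ◇^0A at z, giving a w with zR^0w and yR^2w.
First-order correspondent: \forall x \forall y \forall z ((x R^3 y \wedge xRz) \to \exists w (y R^2 w \wedge z = w)).

\forall x \forall y \forall z ((x R^3 y \wedge xRz) \to \exists w (y R^2 w \wedge z = w))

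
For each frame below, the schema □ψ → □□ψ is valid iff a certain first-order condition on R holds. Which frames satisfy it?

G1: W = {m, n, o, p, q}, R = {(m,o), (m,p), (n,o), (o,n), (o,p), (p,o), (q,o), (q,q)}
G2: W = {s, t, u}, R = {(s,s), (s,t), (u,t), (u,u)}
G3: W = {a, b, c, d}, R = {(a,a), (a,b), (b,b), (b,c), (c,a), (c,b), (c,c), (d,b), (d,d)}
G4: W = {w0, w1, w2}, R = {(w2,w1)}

The schema corresponds to transitivity: ∀x ∀y ∀z (Rxy ∧ Ryz → Rxz).
G1: fails — Ron and Rno but not Roo.
G2: condition met.
G3: fails — Rbc and Rca but not Rba.
G4: condition met.

G2, G4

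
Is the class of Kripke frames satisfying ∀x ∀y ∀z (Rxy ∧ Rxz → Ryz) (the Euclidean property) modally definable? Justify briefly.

The condition is the Euclidean property. A defining modal formula is ◇r → □◇r.
Suppose ◇r→□◇r is valid. Take Rxy, Rxz and set V(r)={y}. Then ◇r at x, so □◇r at x, so ◇r at z, so some w with Rzw has r; w=y, i.e. Rzy. By symmetry of the argument, Ryz.

Definable; ◇r → □◇r defines it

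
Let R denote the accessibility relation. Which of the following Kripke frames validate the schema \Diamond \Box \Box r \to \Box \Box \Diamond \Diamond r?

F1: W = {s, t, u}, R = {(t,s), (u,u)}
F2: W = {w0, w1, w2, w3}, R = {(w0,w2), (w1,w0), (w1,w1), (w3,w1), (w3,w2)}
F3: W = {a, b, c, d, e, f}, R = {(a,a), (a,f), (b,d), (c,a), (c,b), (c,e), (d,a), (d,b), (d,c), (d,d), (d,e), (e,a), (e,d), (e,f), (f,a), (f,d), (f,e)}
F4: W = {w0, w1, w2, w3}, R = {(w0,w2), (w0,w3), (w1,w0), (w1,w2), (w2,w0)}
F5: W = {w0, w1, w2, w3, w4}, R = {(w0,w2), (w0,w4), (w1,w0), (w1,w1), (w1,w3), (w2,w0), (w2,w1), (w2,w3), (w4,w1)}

This is the axiom for a generalized confluence (Geach) condition; its first-order frame correspondent is \forall x \forall y \forall z ((xRy \wedge x R^2 z) \to \exists w (y R^2 w \wedge z R^2 w)).
F1: condition met.
F2: fails — w1Rw0, w1R²w0 but no w with w0R²w and w0R²w.
F3: condition met.
F4: fails — w0Rw2, w0R²w0 but no w with w2R²w and w0R²w.
F5: fails — w0Rw2, w0R²w3 but no w with w2R²w and w3R²w.
Valid on: F1, F3.

F1, F3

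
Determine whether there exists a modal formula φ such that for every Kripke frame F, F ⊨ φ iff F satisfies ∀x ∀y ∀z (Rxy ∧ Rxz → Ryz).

The condition is the Euclidean property. A defining modal formula is ◇q → □◇q.
Suppose ◇q→□◇q is valid. Take Rxy, Rxz and set V(q)={y}. Then ◇q at x, so □◇q at x, so ◇q at z, so some w with Rzw has q; w=y, i.e. Rzy. By symmetry of the argument, Ryz.

Yes — defined by ◇q → □◇q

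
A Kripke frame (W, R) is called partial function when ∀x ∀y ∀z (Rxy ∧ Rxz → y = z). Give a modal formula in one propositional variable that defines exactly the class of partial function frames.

A defining formula is ◇ψ → □ψ (the CD axiom).
Suppose ◇ψ→□ψ is valid. Take Rxy, Rxz and set V(ψ)={y}. Then ◇ψ at x, so □ψ at x, so ψ at z, i.e. z=y.

◇ψ → □ψ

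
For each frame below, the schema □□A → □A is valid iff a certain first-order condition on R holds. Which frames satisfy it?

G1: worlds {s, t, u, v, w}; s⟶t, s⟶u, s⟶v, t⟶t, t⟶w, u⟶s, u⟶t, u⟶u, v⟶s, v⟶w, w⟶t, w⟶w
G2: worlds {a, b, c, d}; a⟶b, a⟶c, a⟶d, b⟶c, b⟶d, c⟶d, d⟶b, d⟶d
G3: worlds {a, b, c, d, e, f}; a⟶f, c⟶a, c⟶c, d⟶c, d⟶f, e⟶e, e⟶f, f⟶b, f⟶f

G3

This is the axiom for density; its first-order frame correspondent is ∀x ∀y (Rxy → ∃z (Rxz ∧ Rzy)).
G1: fails — Rvs but no z with Rvz and Rzs.
G2: fails — Rbc but no z with Rbz and Rzc.
G3: ✓.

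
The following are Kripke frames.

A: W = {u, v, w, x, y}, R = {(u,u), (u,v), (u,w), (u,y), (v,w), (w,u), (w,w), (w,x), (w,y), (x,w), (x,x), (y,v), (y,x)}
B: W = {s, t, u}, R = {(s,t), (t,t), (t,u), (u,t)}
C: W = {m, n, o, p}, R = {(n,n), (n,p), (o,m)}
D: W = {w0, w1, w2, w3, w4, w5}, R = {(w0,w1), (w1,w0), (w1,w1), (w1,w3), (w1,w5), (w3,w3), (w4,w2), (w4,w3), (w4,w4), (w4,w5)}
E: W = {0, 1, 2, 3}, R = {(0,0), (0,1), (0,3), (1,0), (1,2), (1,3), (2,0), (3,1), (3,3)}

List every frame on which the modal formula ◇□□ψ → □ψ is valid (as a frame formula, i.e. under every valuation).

This is the axiom for a generalized confluence (Geach) condition; its first-order frame correspondent is ∀x ∀y ∀z ((xRy ∧ xRz) → ∃w (yR²w ∧ z = w)).
A: fails — uRv, uRv but no t with vR²t and v=t.
B: condition met.
C: fails — nRp, nRn but no w with pR²w and n=w.
D: fails — w1Rw3, w1Rw0 but no w with w3R²w and w0=w.
E: fails — 1R2, 1R2 but no w with 2R²w and 2=w.

B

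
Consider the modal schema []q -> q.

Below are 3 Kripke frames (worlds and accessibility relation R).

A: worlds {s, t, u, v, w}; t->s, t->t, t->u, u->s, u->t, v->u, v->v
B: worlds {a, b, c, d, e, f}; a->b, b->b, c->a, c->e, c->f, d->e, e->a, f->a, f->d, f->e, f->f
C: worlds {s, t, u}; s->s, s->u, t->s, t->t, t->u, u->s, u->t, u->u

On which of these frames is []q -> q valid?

This is the axiom for reflexivity; its first-order frame correspondent is forall x Rxx.
A: fails — world s does not see itself.
B: fails — world a does not see itself.
C: ✓.
Valid on: C.

C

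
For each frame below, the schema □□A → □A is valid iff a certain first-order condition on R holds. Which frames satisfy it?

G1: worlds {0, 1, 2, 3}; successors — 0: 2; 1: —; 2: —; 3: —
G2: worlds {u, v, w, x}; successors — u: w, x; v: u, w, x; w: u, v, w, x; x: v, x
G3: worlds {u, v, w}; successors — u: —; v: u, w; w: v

G2

Frame correspondent (Sahlqvist): ∀x ∀y (Rxy → ∃z (Rxz ∧ Rzy)) — i.e. density.
G1: fails — R02 but no z with R0z and Rz2.
G2: holds.
G3: fails — Rvu but no z with Rvz and Rzu.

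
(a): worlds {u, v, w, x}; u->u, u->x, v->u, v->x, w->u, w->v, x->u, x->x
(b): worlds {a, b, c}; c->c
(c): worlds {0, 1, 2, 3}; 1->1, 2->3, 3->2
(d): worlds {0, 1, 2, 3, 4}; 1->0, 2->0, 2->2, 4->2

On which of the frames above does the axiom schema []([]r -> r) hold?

Frame correspondent (Sahlqvist): forall x forall y (Rxy -> Ryy) — i.e. shift-reflexivity.
(a): fails — Rwv but not Rvv.
(b): condition met.
(c): fails — R23 but not R33.
(d): fails — R10 but not R00.
Valid on: (b).

(b)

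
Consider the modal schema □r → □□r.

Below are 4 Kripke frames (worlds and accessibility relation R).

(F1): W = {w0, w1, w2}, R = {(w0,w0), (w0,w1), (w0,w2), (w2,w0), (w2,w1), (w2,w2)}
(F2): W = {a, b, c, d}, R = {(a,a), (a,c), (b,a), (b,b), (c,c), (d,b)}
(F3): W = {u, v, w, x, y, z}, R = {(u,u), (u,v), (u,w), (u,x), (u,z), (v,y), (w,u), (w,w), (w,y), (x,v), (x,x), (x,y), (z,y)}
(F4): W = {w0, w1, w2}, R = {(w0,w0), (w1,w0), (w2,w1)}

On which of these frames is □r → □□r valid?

Frame correspondent (Sahlqvist): ∀x ∀y ∀z (Rxy ∧ Ryz → Rxz) — i.e. transitivity.
(F1): condition met.
(F2): fails — Rba and Rac but not Rbc.
(F3): fails — Ruv and Rvy but not Ruy.
(F4): fails — Rw2w1 and Rw1w0 but not Rw2w0.

(F1)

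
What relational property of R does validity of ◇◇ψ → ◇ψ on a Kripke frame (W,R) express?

This is a form of the 4 axiom.
It corresponds to transitivity: ∀x ∀y ∀z (Rxy ∧ Ryz → Rxz).

transitivity: ∀x ∀y ∀z (Rxy ∧ Ryz → Rxz)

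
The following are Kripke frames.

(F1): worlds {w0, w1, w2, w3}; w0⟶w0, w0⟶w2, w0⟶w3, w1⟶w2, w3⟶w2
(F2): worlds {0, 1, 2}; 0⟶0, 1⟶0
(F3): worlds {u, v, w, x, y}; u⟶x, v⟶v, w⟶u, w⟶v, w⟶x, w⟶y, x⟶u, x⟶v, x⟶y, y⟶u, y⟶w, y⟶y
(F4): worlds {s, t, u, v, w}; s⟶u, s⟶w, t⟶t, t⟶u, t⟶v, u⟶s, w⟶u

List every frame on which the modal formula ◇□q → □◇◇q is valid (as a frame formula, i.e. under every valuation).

(F2)

This is the axiom for a generalized confluence (Geach) condition; its first-order frame correspondent is ∀x ∀y ∀z ((xRy ∧ xRz) → ∃w (yRw ∧ zR²w)).
(F1): fails — w0Rw0, w0Rw2 but no w with w0Rw and w2R²w.
(F2): satisfies the condition.
(F3): fails — wRu, wRu but no t with uRt and uR²t.
(F4): fails — sRu, sRu but no w* with uRw* and uR²w*.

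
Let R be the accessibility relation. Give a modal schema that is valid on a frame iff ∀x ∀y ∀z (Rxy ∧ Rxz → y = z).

◇ψ → □ψ

A defining formula is ◇ψ → □ψ (the CD axiom).
Suppose ◇ψ→□ψ is valid. Take Rxy, Rxz and set V(ψ)={y}. Then ◇ψ at x, so □ψ at x, so ψ at z, i.e. z=y.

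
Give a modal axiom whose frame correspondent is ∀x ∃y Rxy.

A defining formula is □s → ◇s (the D axiom).

□s → ◇s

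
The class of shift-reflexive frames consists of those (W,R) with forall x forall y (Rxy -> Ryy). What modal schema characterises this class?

The condition is shift-reflexivity. The T□ schema □(□r → r) defines it.
Suppose □(□r→r) is valid. Take Rxy and set V(r)={w : Ryw}. Then at y, □r holds; since □(□r→r) at x, □r→r at y, so r at y, i.e. Ryy.

□(□r → r)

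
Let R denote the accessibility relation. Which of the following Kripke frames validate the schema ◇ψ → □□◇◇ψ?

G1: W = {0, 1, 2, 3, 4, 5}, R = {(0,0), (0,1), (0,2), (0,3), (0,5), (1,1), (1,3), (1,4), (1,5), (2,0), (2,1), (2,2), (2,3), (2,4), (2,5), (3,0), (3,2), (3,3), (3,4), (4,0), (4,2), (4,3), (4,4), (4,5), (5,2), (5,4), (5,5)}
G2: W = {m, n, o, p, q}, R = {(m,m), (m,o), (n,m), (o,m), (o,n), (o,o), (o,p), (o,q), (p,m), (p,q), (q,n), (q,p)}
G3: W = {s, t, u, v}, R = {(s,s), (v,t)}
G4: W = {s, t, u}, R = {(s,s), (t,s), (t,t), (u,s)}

G1, G3

This is the axiom for a generalized confluence (Geach) condition; its first-order frame correspondent is ∀x ∀y ∀z ((xRy ∧ xR²z) → ∃w (y = w ∧ zR²w)).
G1: satisfies the condition.
G2: fails — mRo, mR²q but no w with o=w and qR²w.
G3: satisfies the condition.
G4: fails — tRt, tR²s but no w with t=w and sR²w.
Valid on: G1, G3.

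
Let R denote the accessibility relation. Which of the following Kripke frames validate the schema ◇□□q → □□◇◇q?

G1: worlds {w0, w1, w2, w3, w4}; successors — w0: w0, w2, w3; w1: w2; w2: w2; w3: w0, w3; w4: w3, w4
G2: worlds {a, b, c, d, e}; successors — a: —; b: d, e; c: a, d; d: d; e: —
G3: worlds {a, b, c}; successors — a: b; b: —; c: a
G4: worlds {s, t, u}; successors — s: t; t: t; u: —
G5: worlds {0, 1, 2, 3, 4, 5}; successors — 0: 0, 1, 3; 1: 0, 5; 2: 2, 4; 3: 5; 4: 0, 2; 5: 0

G1, G4, G5

This is the axiom for a generalized confluence (Geach) condition; its first-order frame correspondent is ∀x ∀y ∀z ((xRy ∧ xR²z) → ∃w (yR²w ∧ zR²w)).
G1: ✓.
G2: fails — bRe, bR²d but no w with eR²w and dR²w.
G3: fails — cRa, cR²b but no w with aR²w and bR²w.
G4: ✓.
G5: ✓.
Valid on: G1, G4, G5.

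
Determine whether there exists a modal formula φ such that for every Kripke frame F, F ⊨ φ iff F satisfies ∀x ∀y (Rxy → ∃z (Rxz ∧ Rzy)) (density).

This is a Sahlqvist condition; the C4 axiom □□r → □r defines it.
Suppose □□r→□r is valid. Take Rxy and set V(r)={w : xR²w}. Then □□r at x, so □r at x, so r at y, i.e. ∃z(Rxz∧Rzy).

Yes, by □□r → □r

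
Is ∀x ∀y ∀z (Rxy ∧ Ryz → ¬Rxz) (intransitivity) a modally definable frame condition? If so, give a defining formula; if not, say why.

Modal frame validity is preserved under surjective bounded morphisms.
The 5-cycle (worlds 0,1,2,3,4 with 0→1→2→3→4→0) is intransitive. Mapping every world to a single reflexive point • is a surjective bounded morphism; the reflexive point is not intransitive (R••∧R•• but R••).
So no modal formula (or set of formulas) defines exactly the intransitive frames.

Not modally definable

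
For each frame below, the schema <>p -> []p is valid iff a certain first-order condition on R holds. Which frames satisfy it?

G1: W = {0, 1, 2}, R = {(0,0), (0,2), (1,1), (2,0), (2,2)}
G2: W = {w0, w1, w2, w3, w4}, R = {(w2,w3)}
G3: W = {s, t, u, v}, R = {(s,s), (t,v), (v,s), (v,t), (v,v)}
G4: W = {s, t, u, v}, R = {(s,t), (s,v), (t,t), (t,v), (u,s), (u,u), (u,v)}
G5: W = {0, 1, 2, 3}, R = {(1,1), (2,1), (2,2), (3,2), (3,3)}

This is the axiom for partial functionality; its first-order frame correspondent is forall x forall y forall z (Rxy & Rxz -> y = z).
G1: fails — 0 sees both 0 and 2.
G2: holds.
G3: fails — v sees both s and t.
G4: fails — s sees both t and v.
G5: fails — 2 sees both 1 and 2.

G2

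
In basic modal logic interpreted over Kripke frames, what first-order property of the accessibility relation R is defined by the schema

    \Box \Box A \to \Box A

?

Density

This is the C4 axiom.
Its frame correspondent is density — \forall x \forall y (Rxy \to \exists z (Rxz \wedge Rzy)).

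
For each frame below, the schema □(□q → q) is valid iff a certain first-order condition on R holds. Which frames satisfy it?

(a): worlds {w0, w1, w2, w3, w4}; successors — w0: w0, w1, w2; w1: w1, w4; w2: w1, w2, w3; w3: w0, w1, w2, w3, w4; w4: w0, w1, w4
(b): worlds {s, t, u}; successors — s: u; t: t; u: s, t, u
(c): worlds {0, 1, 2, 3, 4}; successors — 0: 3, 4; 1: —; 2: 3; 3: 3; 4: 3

The schema corresponds to shift-reflexivity: ∀x ∀y (Rxy → Ryy).
(a): condition met.
(b): fails — Rus but not Rss.
(c): fails — R04 but not R44.
Valid on: (a).

(a)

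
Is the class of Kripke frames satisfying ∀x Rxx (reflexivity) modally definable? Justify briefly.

Yes, by □r → r

The condition is reflexivity. A defining modal formula is □r → r.
Suppose □r→r is valid. At any x set V(r)={w : Rxw}. Then □r holds at x, so r holds at x, i.e. Rxx.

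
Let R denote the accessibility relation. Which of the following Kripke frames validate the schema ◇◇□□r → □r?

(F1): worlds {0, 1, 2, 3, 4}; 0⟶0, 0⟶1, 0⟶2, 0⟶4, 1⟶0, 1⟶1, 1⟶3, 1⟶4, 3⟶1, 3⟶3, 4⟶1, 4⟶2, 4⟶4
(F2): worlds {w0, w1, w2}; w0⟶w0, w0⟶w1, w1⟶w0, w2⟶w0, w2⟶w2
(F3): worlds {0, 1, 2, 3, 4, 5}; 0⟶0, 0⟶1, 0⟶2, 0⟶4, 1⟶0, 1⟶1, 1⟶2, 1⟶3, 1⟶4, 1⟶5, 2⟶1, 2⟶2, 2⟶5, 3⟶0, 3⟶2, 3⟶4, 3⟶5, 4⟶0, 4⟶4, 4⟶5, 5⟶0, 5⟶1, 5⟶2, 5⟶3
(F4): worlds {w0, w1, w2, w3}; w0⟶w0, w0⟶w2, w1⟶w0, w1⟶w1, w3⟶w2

The schema corresponds to a generalized confluence (Geach) condition: ∀x ∀y ∀z ((xR²y ∧ xRz) → ∃w (yR²w ∧ z = w)).
(F1): fails — 0R²2, 0R0 but no w with 2R²w and 0=w.
(F2): fails — w2R²w0, w2Rw2 but no w with w0R²w and w2=w.
(F3): satisfies the condition.
(F4): fails — w0R²w2, w0Rw0 but no w with w2R²w and w0=w.

(F3)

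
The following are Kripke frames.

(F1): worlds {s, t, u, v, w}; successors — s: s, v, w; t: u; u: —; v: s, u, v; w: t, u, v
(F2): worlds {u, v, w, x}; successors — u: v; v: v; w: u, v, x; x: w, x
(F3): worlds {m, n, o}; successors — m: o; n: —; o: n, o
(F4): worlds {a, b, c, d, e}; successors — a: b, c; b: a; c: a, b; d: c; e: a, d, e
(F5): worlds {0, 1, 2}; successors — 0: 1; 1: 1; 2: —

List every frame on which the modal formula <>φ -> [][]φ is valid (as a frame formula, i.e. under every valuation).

(F5)

The schema corresponds to a generalized confluence (Geach) condition: forall x forall y forall z ((xRy & x R^2 z) -> exists w (y = w & z = w)).
(F1): fails — sRs, sR²t but s ≠ t.
(F2): fails — wRu, wR²v but u ≠ v.
(F3): fails — mRo, mR²n but o ≠ n.
(F4): fails — aRb, aR²a but b ≠ a.
(F5): condition met.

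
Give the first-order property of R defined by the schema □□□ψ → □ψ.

∀x ∀z (xRz → ∃w (xR³w ∧ z = w))

This is a Sahlqvist (Geach-type) schema ◇^0□^3ψ → □^1◇^0ψ.
Minimal-valuation argument: fix x; take any y with xR^0y and any z with xR^1z. Set V(ψ) to the set of worlds R-reachable from y in exactly 3 steps. Then □^3ψ holds at y, so the antecedent holds at x; validity forces ◇^0ψ at z, giving a w with zR^0w and yR^3w.
First-order correspondent: ∀x ∀z (xRz → ∃w (xR³w ∧ z = w)).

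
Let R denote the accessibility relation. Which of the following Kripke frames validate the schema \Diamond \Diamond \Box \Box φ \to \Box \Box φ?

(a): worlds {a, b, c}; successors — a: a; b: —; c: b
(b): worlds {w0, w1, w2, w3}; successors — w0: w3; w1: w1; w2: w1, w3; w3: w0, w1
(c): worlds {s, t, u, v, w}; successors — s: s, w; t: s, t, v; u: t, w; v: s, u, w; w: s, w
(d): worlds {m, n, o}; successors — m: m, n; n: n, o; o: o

The schema corresponds to a generalized confluence (Geach) condition: \forall x \forall y \forall z ((x R^2 y \wedge x R^2 z) \to \exists w (y R^2 w \wedge z = w)).
(a): satisfies the condition.
(b): fails — w0R²w1, w0R²w0 but no w with w1R²w and w0=w.
(c): fails — tR²s, tR²t but no w* with sR²w* and t=w*.
(d): fails — mR²n, mR²m but no w with nR²w and m=w.
Valid on: (a).

(a)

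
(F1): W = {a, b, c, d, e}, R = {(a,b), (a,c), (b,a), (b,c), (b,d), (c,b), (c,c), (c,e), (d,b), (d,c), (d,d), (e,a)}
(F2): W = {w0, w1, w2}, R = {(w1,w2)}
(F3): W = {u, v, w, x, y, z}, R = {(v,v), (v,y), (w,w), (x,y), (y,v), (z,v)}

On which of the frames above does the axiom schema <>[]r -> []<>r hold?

(F3)

The schema corresponds to convergence: forall x forall y forall z (Rxy & Rxz -> exists w (Ryw & Rzw)).
(F1): fails — Rcc and Rce but c and e have no common successor.
(F2): fails — Rw1w2 and Rw1w2 but w2 and w2 have no common successor.
(F3): condition met.
Valid on: (F3).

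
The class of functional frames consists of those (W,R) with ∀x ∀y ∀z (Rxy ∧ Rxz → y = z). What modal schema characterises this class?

◇r → □r

A defining formula is ◇r → □r (the CD axiom).
Suppose ◇r→□r is valid. Take Rxy, Rxz and set V(r)={y}. Then ◇r at x, so □r at x, so r at z, i.e. z=y.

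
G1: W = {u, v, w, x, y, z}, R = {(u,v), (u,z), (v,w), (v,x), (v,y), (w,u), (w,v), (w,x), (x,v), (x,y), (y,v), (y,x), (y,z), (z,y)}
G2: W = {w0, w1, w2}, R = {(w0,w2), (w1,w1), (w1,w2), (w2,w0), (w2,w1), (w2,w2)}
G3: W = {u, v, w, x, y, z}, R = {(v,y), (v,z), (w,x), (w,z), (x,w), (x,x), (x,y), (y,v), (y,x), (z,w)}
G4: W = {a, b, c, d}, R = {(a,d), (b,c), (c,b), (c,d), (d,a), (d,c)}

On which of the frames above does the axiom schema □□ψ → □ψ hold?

G2

The schema corresponds to density: ∀x ∀y (Rxy → ∃z (Rxz ∧ Rzy)).
G1: fails — Ruv but no t with Rut and Rtv.
G2: holds.
G3: fails — Rvz but no t with Rvt and Rtz.
G4: fails — Rbc but no z with Rbz and Rzc.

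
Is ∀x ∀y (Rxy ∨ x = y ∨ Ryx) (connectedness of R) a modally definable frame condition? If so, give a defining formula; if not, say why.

Modal frame validity is preserved under disjoint unions.
Take 2 disjoint single-world reflexive frames: each is trivially connected, but their disjoint union has 2 worlds with no edge between distinct components, so it is not connected.
Hence connectedness of R is not modally definable.

Not definable by any modal formula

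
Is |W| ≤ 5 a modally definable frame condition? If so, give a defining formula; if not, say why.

If a class were modally definable it would be closed under disjoint unions (Goldblatt–Thomason).
Any modal formula valid on each of 6 disjoint one-world frames is valid on their disjoint union (validity is preserved under disjoint unions). Each one-world frame has |W|=1≤5, but the union has |W|=6.
Hence having at most 5 worlds is not modally definable.

Not modally definable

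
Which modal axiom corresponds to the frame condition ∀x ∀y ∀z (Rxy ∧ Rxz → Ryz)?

◇s → □◇s

This is the Euclidean property; the standard corresponding axiom is 5: ◇s → □◇s.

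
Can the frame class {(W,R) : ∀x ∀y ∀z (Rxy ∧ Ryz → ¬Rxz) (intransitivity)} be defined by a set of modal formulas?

Any modally definable frame class is closed under surjective bounded morphisms.
The 5-cycle (worlds 0,1,2,3,4 with 0→1→2→3→4→0) is intransitive. Mapping every world to a single reflexive point • is a surjective bounded morphism; the reflexive point is not intransitive (R••∧R•• but R••).
So no modal formula (or set of formulas) defines exactly the intransitive frames.

No — not modally definable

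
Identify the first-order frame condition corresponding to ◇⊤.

seriality

◇⊤ holds at w iff w has a successor, so frame-validity of ◇⊤ is exactly seriality. Equivalently via □r → ◇r:
Suppose □r→◇r is valid. At any x set V(r)=W. Then □r at x, so ◇r at x, so x has a successor.
The converse is a direct semantic check.
So the correspondent is seriality.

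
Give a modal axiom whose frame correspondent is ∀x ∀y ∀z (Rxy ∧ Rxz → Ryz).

◇s → □◇s

This is the Euclidean property; the standard corresponding axiom is 5: ◇s → □◇s.
Suppose ◇s→□◇s is valid. Take Rxy, Rxz and set V(s)={y}. Then ◇s at x, so □◇s at x, so ◇s at z, so some w with Rzw has s; w=y, i.e. Rzy. By symmetry of the argument, Ryz.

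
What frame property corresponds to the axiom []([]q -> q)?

This is the T□ axiom.
Its frame correspondent is shift-reflexivity — forall x forall y (Rxy -> Ryy).

shift-reflexivity: forall x forall y (Rxy -> Ryy)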